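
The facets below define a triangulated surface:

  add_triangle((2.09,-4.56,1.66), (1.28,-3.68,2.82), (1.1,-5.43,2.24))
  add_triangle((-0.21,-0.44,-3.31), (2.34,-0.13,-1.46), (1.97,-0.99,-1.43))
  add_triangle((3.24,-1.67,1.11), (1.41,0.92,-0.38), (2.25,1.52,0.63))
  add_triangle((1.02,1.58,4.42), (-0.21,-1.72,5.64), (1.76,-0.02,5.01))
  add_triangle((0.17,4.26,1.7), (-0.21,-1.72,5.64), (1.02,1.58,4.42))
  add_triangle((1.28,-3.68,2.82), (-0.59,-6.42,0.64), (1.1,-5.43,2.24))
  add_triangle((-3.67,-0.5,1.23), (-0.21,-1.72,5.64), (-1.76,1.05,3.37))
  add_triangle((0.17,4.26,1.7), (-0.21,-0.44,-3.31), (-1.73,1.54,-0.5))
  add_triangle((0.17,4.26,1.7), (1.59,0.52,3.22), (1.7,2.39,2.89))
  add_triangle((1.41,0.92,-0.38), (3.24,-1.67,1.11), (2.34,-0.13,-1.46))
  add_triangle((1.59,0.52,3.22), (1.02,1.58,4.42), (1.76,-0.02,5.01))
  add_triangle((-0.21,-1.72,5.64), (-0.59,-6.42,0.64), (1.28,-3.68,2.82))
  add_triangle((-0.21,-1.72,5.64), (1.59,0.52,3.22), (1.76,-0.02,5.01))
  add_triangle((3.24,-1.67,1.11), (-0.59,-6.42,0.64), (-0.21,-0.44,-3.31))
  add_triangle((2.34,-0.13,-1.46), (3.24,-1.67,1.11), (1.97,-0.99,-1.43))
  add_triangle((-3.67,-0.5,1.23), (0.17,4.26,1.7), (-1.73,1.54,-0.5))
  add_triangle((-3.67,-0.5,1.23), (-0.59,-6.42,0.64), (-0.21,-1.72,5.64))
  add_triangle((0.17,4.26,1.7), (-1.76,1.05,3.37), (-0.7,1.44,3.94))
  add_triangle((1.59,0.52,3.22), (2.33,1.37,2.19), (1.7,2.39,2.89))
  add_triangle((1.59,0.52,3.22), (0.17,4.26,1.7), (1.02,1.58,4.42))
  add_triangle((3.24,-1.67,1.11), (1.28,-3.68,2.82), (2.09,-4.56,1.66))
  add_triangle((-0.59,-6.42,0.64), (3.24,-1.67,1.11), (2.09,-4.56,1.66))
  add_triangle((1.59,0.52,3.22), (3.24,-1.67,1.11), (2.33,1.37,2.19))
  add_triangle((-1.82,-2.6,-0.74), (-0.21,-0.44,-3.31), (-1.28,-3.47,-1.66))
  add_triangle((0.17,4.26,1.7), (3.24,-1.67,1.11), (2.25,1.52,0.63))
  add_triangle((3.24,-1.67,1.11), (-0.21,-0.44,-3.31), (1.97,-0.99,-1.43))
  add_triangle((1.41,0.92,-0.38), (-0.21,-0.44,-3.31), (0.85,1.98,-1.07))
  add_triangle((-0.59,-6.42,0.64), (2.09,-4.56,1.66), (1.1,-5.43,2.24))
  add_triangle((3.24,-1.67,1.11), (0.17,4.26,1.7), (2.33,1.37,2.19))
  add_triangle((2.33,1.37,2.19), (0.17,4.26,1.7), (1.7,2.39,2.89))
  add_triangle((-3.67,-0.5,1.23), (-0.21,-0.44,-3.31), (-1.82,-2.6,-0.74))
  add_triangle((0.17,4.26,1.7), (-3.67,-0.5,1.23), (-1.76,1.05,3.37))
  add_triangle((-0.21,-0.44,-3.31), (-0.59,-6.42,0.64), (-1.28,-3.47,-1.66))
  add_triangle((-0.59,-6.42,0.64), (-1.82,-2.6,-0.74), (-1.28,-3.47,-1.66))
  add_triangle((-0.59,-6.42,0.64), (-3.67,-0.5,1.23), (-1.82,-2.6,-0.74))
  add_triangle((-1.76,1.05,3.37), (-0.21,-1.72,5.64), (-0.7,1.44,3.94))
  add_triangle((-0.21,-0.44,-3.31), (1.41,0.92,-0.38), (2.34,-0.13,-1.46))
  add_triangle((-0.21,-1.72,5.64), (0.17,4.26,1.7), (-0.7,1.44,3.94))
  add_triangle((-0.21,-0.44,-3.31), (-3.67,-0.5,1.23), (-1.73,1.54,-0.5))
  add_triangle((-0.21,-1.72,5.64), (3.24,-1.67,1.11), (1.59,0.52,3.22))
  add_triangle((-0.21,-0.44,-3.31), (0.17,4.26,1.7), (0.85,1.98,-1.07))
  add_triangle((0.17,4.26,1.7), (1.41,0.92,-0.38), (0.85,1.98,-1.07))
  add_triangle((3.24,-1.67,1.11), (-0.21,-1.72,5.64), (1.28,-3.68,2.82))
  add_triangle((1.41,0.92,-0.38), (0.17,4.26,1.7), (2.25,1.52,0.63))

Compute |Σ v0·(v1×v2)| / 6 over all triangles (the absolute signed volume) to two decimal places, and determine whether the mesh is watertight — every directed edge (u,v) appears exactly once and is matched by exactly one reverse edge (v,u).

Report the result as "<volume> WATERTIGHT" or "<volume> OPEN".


152.01 WATERTIGHT

Per-triangle v0·(v1×v2)/6:
  t1: +1.4811
  t2: +1.1463
  t3: +1.1236
  t4: +3.6784
  t5: +4.6787
  t6: +1.2560
  t7: +7.2702
  t8: +3.8345
  t9: +1.2748
  t10: +1.5097
  t11: +0.8491
  t12: +9.6049
  t13: -0.3247
  t14: +12.0067
  t15: +1.1921
  t16: +4.7067
  t17: +21.1399
  t18: +2.7184
  t19: +1.1399
  t20: +2.1753
  t21: +2.9392
  t22: +1.8438
  t23: +2.7074
  t24: +1.5571
  t25: +2.7063
  t26: +0.6676
  t27: +1.1876
  t28: +2.4981
  t29: +0.9882
  t30: +1.2558
  t31: +4.5235
  t32: +5.8187
  t33: +3.0851
  t34: +2.3659
  t35: +5.8711
  t36: +2.9780
  t37: +1.2517
  t38: +3.0646
  t39: +3.9433
  t40: +6.7729
  t41: +1.9699
  t42: +1.4047
  t43: +6.9647
  t44: +1.1842
Σ = +152.0113 → |volume| = 152.01

Directed edges: 132 total, each appears once with its reverse present → watertight.


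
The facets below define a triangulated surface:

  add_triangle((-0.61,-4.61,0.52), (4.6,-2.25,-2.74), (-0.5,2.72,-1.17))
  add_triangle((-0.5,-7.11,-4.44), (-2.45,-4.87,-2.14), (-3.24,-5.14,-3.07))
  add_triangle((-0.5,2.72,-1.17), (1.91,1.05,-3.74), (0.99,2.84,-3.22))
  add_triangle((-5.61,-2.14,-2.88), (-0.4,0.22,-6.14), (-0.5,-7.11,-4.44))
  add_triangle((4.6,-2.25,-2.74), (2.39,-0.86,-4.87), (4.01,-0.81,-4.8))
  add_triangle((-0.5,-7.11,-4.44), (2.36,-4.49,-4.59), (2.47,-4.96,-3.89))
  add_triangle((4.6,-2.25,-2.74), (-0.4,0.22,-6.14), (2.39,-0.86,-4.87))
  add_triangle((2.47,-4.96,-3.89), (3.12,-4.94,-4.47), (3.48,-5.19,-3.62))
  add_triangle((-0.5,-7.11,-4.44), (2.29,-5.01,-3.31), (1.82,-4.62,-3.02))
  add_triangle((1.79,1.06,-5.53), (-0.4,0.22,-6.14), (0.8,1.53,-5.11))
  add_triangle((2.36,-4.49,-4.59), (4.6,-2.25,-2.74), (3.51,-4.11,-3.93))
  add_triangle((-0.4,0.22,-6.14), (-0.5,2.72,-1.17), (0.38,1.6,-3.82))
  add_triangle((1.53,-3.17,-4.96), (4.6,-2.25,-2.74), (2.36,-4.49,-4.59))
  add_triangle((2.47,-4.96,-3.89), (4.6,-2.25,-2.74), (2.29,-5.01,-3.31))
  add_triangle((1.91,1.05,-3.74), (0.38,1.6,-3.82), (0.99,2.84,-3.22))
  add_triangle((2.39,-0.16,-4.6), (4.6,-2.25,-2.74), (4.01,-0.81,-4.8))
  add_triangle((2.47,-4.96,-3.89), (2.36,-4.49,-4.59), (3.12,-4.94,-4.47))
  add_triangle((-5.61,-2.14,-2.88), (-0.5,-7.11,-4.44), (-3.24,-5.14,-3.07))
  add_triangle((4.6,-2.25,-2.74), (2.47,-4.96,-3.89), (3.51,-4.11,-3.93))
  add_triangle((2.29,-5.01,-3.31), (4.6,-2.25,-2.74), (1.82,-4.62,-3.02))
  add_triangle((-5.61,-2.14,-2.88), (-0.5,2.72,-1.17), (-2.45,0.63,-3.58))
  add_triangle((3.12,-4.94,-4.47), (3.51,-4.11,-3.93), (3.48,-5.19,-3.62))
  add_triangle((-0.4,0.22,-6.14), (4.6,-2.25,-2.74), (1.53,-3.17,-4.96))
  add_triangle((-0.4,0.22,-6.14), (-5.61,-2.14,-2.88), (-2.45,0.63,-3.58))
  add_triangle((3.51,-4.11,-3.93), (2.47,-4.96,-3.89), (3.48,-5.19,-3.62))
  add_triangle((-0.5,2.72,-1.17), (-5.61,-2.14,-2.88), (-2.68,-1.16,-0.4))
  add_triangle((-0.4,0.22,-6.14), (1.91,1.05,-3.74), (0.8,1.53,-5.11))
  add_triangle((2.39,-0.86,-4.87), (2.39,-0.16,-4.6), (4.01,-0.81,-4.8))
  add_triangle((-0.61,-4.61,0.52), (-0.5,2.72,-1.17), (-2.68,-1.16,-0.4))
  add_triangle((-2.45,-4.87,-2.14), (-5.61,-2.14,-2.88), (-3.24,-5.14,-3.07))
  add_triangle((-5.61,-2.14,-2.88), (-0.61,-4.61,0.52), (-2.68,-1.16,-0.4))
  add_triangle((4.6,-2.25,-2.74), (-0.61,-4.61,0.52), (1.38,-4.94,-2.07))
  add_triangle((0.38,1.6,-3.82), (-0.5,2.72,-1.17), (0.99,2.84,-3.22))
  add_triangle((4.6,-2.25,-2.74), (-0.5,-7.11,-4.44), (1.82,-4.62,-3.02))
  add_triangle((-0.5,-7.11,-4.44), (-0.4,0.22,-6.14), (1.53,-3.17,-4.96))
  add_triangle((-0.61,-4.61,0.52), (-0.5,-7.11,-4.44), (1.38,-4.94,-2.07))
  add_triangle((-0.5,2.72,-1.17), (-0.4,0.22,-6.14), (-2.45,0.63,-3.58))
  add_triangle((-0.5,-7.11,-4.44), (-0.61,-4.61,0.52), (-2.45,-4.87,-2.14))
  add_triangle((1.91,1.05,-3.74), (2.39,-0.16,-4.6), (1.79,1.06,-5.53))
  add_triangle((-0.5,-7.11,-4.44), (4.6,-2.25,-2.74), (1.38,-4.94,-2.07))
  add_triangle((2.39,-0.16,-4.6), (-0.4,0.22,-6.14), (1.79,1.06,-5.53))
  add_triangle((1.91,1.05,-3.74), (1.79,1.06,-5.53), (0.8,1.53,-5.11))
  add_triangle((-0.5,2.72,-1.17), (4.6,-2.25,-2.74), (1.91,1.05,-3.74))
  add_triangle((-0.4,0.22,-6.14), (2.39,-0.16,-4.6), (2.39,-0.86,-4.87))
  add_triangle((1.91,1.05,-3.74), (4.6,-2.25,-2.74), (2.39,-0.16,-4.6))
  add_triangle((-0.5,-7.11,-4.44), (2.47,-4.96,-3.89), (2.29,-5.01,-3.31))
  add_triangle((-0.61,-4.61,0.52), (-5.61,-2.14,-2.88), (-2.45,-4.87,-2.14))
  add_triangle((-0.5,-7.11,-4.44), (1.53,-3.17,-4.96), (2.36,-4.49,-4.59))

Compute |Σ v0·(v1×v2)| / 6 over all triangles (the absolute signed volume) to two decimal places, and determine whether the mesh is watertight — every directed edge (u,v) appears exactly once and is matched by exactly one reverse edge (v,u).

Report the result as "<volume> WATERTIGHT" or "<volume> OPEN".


170.10 OPEN

Per-triangle v0·(v1×v2)/6:
  t1: -5.2263
  t2: +2.7249
  t3: -0.3489
  t4: +39.8517
  t5: +2.4710
  t6: +3.4529
  t7: +1.4468
  t8: +0.6867
  t9: +0.0385
  t10: +1.9646
  t11: +1.1387
  t12: +2.3579
  t13: +4.4419
  t14: +1.6159
  t15: +1.6805
  t16: -0.9385
  t17: +0.5219
  t18: +6.1698
  t19: +0.8527
  t20: -0.2089
  t21: +4.9840
  t22: +0.8452
  t23: +11.9173
  t24: +7.8727
  t25: -1.0679
  t26: +2.5382
  t27: -1.9065
  t28: +0.8719
  t29: -1.3249
  t30: +1.9556
  t31: +3.8866
  t32: +5.2086
  t33: +1.5360
  t34: -2.6322
  t35: +14.5068
  t36: +7.3010
  t37: +5.8576
  t38: +8.1831
  t39: +0.9482
  t40: +8.4551
  t41: +3.0869
  t42: +0.6171
  t43: +2.7058
  t44: +1.9475
  t45: +2.8190
  t46: +1.8759
  t47: +6.6765
  t48: +5.7401
Σ = +170.0990 → |volume| = 170.10

Directed edges: 144 total; 6 unmatched, e.g. (3.51,-4.11,-3.93)→(2.36,-4.49,-4.59) → open.


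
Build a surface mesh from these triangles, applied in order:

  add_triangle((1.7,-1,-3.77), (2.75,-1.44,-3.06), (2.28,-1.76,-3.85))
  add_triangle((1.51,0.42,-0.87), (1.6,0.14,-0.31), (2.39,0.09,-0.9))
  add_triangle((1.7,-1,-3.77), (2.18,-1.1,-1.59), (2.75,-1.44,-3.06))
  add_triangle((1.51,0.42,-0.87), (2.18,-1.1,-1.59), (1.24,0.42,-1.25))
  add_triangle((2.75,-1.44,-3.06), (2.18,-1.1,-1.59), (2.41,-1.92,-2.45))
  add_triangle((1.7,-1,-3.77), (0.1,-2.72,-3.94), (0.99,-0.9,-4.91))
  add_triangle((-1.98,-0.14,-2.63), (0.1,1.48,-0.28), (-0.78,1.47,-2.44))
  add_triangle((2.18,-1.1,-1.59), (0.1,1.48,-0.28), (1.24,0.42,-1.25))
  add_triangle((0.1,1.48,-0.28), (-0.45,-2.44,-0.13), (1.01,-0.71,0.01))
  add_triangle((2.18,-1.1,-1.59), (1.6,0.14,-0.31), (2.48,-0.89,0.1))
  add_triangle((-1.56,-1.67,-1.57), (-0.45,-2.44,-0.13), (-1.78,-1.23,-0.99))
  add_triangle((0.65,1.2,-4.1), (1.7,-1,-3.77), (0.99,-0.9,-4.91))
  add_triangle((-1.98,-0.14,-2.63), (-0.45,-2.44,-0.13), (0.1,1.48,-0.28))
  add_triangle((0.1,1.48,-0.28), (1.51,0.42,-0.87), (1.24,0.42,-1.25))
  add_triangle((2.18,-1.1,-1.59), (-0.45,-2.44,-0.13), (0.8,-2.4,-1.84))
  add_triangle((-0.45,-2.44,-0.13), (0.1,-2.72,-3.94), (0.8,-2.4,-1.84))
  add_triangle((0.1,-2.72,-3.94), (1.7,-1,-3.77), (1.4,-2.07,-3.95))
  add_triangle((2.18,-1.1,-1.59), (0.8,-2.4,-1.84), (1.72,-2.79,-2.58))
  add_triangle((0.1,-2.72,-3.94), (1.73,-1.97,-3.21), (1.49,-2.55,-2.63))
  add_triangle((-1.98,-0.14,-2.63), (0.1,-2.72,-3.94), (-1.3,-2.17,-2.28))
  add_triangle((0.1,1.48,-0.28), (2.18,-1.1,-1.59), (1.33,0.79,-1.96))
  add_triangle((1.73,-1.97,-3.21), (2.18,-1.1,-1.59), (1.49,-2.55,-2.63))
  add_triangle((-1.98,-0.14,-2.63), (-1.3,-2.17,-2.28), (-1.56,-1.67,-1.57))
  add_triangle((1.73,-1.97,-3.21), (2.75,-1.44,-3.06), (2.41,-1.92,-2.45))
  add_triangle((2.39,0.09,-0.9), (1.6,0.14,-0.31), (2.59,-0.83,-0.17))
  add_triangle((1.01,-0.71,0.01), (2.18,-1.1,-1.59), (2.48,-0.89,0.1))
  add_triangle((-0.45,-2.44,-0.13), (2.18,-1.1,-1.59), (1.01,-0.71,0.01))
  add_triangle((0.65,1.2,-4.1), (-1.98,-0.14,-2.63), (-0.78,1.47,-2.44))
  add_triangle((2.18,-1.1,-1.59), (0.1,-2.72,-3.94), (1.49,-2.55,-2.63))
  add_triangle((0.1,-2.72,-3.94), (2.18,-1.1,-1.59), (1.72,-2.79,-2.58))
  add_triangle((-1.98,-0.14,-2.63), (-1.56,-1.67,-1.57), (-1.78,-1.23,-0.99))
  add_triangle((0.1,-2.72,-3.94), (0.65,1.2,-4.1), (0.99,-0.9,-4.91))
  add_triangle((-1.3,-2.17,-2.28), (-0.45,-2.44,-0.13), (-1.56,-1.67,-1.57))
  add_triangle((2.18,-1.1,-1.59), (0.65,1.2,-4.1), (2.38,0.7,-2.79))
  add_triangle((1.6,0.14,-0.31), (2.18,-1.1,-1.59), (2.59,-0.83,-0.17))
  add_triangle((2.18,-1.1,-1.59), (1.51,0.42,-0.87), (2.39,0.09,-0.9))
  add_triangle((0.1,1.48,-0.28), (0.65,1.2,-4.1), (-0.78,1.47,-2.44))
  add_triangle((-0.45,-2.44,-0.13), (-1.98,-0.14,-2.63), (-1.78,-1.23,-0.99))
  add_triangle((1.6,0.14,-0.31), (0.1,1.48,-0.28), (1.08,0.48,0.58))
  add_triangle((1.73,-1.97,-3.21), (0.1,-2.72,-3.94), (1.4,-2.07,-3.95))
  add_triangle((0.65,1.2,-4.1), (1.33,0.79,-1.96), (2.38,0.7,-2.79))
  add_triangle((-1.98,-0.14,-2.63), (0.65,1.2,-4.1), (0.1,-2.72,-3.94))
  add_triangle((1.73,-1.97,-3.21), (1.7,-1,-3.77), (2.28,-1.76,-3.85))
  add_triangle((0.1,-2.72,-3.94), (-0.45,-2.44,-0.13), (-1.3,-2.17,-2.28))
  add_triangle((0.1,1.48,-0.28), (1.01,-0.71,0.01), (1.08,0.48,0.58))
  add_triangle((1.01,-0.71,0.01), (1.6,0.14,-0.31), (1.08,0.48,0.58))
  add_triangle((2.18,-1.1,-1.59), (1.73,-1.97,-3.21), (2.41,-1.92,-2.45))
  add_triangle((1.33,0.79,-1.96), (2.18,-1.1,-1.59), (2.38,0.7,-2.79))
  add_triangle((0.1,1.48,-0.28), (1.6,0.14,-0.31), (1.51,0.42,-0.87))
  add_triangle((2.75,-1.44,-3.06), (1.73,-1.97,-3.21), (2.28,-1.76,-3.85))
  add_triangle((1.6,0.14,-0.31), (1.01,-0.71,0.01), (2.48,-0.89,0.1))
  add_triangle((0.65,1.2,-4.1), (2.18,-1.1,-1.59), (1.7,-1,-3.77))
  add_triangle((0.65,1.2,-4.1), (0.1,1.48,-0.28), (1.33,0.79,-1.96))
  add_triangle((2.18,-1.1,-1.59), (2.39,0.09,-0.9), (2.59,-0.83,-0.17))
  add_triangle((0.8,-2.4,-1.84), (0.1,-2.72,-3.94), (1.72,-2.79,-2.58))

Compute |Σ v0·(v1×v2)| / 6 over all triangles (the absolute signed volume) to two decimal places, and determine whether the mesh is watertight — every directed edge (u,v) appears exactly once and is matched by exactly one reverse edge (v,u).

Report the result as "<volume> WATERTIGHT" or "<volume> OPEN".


35.45 OPEN

Per-triangle v0·(v1×v2)/6:
  t1: +0.4213
  t2: +0.0519
  t3: -0.0063
  t4: +0.2363
  t5: +0.2565
  t6: +1.7121
  t7: +0.4746
  t8: -0.1135
  t9: -0.1631
  t10: +0.5445
  t11: +0.4647
  t12: +1.4563
  t13: -0.1007
  t14: +0.1915
  t15: +0.8852
  t16: +1.4989
  t17: +0.6758
  t18: +0.0839
  t19: +1.0249
  t20: +2.2951
  t21: +0.4406
  t22: +0.6577
  t23: +0.6291
  t24: +0.5005
  t25: +0.1337
  t26: +0.2370
  t27: +0.7569
  t28: +1.9634
  t29: -1.0296
  t30: +1.4150
  t31: +0.5244
  t32: +1.3978
  t33: +0.5601
  t34: +1.9191
  t35: -0.4432
  t36: +0.2532
  t37: +1.1434
  t38: -0.9218
  t39: +0.3364
  t40: +0.5011
  t41: +0.3677
  t42: +6.0178
  t43: +0.2511
  t44: +1.9182
  t45: -0.2072
  t46: +0.1892
  t47: -0.2224
  t48: -0.1241
  t49: +0.2065
  t50: +0.3070
  t51: -0.0629
  t52: +1.5920
  t53: +0.9655
  t54: +0.6633
  t55: +0.7284
Σ = +35.4549 → |volume| = 35.45

Directed edges: 165 total; 3 unmatched, e.g. (1.7,-1,-3.77)→(1.4,-2.07,-3.95) → open.


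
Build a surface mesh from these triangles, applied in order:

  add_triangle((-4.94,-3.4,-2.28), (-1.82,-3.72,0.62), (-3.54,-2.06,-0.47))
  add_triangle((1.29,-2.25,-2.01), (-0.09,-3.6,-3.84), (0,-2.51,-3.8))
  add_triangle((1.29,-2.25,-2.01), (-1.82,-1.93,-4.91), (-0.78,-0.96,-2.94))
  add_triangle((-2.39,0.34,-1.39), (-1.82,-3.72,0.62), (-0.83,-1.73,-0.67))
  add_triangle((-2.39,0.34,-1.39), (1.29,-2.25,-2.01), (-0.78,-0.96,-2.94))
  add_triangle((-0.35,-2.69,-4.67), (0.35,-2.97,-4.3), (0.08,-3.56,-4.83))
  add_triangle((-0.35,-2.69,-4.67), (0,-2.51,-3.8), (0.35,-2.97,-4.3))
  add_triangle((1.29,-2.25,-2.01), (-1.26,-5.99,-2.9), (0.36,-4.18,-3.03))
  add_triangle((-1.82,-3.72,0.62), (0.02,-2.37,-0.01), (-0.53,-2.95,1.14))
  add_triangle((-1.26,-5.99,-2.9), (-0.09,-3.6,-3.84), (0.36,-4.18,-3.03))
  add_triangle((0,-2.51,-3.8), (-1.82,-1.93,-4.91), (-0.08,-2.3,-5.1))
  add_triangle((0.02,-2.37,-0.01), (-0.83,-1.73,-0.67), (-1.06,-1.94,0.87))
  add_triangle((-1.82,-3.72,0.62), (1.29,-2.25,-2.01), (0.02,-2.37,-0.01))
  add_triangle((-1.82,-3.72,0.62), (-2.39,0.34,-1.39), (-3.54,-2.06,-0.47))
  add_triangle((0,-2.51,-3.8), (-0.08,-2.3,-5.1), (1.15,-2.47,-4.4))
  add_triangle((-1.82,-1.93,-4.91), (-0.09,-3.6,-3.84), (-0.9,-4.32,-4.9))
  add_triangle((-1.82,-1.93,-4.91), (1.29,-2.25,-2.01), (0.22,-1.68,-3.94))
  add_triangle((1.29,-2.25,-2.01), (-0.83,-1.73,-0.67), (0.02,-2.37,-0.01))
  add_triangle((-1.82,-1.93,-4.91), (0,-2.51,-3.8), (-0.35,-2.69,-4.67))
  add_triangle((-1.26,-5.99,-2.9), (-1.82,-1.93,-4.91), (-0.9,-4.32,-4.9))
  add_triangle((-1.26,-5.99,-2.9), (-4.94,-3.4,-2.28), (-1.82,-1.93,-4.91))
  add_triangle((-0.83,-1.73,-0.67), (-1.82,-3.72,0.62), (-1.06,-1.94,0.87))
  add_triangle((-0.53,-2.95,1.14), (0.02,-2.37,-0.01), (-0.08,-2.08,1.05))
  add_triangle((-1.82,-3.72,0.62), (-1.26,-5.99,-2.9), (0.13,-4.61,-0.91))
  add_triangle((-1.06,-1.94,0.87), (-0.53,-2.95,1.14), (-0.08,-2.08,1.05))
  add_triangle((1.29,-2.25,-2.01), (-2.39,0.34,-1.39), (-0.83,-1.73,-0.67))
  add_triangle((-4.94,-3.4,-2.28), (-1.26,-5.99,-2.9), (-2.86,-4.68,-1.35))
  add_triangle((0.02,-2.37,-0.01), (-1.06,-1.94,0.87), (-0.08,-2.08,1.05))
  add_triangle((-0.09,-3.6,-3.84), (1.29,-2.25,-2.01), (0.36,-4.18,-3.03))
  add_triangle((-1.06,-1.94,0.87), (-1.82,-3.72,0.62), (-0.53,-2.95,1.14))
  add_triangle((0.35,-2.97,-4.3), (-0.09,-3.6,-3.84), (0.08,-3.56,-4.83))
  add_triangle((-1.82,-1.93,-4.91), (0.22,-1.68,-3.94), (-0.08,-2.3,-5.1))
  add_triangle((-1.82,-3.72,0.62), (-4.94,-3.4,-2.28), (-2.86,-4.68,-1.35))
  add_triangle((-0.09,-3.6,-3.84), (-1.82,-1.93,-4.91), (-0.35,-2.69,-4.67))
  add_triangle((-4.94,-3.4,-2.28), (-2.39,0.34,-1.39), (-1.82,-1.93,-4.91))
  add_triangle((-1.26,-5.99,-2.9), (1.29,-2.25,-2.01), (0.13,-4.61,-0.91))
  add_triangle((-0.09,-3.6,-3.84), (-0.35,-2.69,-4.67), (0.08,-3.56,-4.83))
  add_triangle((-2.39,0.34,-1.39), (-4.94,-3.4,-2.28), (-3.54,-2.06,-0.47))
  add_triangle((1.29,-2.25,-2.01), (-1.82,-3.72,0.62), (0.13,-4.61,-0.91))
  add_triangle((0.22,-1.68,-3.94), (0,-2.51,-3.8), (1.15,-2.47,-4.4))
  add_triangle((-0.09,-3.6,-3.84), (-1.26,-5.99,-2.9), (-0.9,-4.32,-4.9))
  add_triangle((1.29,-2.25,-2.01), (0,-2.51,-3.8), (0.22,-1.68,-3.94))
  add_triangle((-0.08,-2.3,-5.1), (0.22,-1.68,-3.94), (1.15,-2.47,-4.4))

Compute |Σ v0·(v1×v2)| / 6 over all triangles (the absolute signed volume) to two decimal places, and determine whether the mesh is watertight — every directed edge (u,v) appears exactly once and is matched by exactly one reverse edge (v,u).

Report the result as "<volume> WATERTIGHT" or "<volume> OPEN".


Per-triangle v0·(v1×v2)/6:
  t1: +2.8168
  t2: +0.9215
  t3: +0.6959
  t4: -1.5325
  t5: -0.8691
  t6: +0.2374
  t7: -0.0587
  t8: +0.6324
  t9: +0.7035
  t10: +1.9242
  t11: +1.1653
  t12: -0.5747
  t13: +1.1438
  t14: -0.8042
  t15: +0.8005
  t16: +1.0445
  t17: -1.7890
  t18: -1.0001
  t19: -0.1638
  t20: +3.9993
  t21: +15.8733
  t22: +0.0603
  t23: +0.1877
  t24: +4.0271
  t25: +0.1035
  t26: -1.8778
  t27: +5.0495
  t28: -0.4163
  t29: +1.0453
  t30: +0.3541
  t31: +0.1481
  t32: +0.2116
  t33: +3.3204
  t34: +1.4305
  t35: +6.8115
  t36: +3.3378
  t37: +0.3578
  t38: +1.9910
  t39: -1.0395
  t40: -0.6111
  t41: +1.8526
  t42: +0.8822
  t43: +0.2167
Σ = +52.6091 → |volume| = 52.61

Directed edges: 129 total; 9 unmatched, e.g. (-0.09,-3.6,-3.84)→(0,-2.51,-3.8) → open.

52.61 OPEN


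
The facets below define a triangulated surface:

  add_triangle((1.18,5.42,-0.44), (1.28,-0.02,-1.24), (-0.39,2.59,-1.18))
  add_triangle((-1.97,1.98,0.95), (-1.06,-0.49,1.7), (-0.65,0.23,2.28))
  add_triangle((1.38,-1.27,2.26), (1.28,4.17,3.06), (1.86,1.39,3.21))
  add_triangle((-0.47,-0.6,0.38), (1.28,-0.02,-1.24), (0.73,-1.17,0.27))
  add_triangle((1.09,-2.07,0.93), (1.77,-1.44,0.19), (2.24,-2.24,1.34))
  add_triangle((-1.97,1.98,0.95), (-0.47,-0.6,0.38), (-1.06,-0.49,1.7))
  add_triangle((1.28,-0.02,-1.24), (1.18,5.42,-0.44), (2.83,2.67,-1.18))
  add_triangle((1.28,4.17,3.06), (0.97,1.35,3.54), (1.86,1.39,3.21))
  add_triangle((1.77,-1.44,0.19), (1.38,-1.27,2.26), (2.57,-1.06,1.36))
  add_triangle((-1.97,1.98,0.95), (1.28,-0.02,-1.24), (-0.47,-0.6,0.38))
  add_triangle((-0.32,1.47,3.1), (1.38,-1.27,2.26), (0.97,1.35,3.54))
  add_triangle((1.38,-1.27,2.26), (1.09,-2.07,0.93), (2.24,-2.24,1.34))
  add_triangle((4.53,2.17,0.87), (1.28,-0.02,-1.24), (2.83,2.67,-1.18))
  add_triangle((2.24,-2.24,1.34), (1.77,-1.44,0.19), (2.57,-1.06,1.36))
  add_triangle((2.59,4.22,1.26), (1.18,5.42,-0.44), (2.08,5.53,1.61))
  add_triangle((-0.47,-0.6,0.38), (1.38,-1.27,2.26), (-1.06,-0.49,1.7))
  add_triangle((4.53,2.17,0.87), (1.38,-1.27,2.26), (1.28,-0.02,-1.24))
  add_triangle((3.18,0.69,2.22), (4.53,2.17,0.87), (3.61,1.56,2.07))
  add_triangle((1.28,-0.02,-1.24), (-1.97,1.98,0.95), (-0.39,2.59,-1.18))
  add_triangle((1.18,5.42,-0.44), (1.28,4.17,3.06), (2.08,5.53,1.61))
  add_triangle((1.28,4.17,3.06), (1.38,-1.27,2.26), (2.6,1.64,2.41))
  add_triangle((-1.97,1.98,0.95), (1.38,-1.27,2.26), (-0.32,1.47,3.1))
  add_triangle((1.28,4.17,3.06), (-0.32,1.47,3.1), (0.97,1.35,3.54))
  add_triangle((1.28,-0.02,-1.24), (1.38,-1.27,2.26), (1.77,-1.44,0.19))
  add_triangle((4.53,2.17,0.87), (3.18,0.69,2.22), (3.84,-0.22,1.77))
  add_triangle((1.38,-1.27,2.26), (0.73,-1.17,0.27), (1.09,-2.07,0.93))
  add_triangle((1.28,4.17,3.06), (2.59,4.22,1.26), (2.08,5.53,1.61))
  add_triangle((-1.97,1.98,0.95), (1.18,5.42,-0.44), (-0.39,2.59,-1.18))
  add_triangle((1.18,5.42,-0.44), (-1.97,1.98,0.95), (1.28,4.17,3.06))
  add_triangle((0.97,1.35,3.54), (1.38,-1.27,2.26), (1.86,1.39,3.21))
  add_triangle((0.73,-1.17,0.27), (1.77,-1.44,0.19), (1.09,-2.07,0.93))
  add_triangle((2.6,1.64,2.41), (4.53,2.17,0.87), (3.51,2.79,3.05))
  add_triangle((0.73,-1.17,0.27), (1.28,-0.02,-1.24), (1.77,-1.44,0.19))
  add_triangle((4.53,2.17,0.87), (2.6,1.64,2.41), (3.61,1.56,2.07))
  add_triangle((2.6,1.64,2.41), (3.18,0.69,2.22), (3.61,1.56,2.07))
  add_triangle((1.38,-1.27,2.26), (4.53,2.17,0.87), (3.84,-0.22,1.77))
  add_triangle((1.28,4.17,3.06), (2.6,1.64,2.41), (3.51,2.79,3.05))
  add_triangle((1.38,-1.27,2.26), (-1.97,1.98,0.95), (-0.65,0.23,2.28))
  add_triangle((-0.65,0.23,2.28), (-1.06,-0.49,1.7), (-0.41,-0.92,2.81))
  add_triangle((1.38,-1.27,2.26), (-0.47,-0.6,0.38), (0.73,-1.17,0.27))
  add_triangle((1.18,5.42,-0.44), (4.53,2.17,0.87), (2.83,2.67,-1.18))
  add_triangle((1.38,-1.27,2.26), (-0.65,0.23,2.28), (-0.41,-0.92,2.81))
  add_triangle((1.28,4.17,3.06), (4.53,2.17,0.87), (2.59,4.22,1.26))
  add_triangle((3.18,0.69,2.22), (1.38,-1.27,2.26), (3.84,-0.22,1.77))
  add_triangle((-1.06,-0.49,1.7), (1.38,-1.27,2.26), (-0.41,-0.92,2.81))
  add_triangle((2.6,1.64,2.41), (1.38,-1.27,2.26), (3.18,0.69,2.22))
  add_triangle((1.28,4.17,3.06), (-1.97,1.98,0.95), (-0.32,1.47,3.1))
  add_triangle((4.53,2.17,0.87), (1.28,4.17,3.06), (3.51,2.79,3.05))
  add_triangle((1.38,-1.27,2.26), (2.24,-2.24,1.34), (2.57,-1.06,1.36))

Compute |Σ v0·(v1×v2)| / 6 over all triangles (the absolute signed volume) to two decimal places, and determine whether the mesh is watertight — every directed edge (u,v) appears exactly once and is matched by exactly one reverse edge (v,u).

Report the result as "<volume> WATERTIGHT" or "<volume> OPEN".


65.78 OPEN

Per-triangle v0·(v1×v2)/6:
  t1: +2.1950
  t2: +0.8391
  t3: -0.4859
  t4: +0.1452
  t5: +0.2836
  t6: +0.3403
  t7: +1.4046
  t8: +1.6939
  t9: -0.6893
  t10: +0.1555
  t11: +1.3417
  t12: +0.5362
  t13: +2.2983
  t14: +0.4679
  t15: +1.8401
  t16: +0.4284
  t17: +3.1199
  t18: +0.6605
  t19: -0.1195
  t20: +1.9973
  t21: +3.1670
  t22: +0.9899
  t23: +2.1470
  t24: +0.5765
  t25: +1.8526
  t26: -0.1291
  t27: +1.7143
  t28: +3.0604
  t29: +7.7447
  t30: +1.3076
  t31: +0.0713
  t32: +0.8915
  t33: +0.1763
  t34: +0.6543
  t35: +0.5016
  t36: -1.5966
  t37: +0.7642
  t38: +0.4821
  t39: +0.3614
  t40: +0.3515
  t41: +5.6557
  t42: +0.7031
  t43: +4.2823
  t44: +1.4813
  t45: +0.1483
  t46: +1.2342
  t47: +3.8908
  t48: +4.0248
  t49: +0.8159
Σ = +65.7780 → |volume| = 65.78

Directed edges: 147 total; 3 unmatched, e.g. (2.59,4.22,1.26)→(1.18,5.42,-0.44) → open.


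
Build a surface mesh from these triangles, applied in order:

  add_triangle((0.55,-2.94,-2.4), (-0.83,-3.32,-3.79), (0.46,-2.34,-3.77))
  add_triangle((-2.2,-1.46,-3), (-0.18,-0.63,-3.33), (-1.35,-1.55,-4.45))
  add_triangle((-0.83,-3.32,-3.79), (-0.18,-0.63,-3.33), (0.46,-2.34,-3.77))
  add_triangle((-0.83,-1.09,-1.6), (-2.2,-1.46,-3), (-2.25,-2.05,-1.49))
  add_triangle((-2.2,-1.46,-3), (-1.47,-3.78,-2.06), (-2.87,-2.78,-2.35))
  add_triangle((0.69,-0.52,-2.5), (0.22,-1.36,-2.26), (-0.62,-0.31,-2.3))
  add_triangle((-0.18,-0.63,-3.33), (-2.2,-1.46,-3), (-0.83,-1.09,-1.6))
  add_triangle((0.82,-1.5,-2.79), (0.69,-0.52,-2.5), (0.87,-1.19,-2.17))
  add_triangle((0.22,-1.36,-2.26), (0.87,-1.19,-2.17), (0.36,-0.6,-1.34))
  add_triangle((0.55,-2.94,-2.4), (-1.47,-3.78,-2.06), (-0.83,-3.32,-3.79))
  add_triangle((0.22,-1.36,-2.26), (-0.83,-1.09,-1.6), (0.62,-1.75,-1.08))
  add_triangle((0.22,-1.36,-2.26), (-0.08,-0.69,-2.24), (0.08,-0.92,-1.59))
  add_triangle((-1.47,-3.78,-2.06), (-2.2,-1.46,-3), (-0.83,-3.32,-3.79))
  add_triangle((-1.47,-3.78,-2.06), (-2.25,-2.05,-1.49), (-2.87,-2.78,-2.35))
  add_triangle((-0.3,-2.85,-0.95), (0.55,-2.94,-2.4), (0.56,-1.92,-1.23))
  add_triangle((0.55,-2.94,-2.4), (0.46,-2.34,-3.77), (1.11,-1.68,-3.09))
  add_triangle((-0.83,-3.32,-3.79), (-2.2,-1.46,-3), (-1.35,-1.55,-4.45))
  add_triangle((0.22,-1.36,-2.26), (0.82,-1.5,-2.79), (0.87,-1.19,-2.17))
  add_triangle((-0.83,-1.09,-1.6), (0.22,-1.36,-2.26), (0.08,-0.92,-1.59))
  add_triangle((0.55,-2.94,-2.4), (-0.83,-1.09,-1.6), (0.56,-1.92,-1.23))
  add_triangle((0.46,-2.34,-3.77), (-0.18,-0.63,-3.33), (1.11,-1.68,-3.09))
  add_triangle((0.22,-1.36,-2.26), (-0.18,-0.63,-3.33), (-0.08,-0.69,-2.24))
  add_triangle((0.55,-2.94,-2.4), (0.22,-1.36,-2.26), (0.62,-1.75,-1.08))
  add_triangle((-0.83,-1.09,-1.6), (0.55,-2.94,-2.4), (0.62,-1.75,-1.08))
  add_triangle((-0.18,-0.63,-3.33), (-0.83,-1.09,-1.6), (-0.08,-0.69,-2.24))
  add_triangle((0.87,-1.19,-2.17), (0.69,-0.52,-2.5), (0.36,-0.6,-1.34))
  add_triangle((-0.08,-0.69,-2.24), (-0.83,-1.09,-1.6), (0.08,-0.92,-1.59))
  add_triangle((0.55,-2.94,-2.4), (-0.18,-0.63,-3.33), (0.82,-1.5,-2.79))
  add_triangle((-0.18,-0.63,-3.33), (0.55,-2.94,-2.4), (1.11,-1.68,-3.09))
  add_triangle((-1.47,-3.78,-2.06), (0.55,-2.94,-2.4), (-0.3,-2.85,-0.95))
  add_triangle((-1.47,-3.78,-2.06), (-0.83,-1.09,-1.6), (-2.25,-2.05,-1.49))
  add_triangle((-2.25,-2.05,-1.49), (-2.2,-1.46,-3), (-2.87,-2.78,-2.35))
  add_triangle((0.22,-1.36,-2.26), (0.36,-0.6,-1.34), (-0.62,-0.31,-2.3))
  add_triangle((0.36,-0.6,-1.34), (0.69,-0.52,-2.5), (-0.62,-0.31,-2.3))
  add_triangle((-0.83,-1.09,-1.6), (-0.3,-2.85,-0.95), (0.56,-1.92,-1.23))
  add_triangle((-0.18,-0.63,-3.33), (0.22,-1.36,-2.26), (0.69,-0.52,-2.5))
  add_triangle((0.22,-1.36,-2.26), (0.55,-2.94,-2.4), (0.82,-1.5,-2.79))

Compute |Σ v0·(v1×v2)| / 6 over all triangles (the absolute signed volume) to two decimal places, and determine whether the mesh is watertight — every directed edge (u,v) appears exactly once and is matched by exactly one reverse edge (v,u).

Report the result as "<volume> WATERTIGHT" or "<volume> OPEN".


Per-triangle v0·(v1×v2)/6:
  t1: +1.3341
  t2: +0.2514
  t3: +1.5233
  t4: -0.4076
  t5: +1.6257
  t6: +0.4936
  t7: -0.5222
  t8: +0.0885
  t9: -0.0412
  t10: +1.8812
  t11: -0.4331
  t12: -0.0144
  t13: +2.6771
  t14: +0.3441
  t15: +0.2732
  t16: +0.7064
  t17: +2.0117
  t18: +0.0205
  t19: -0.0173
  t20: -0.1010
  t21: +0.7494
  t22: -0.0293
  t23: +0.1590
  t24: +0.0748
  t25: -0.1278
  t26: -0.0393
  t27: -0.1546
  t28: +0.9727
  t29: -1.3487
  t30: +1.0497
  t31: -0.8253
  t32: +0.1873
  t33: -0.1585
  t34: -0.1687
  t35: -0.6481
  t36: -0.4181
  t37: -0.3303
Σ = +10.6382 → |volume| = 10.64

Directed edges: 111 total; 9 unmatched, e.g. (-0.18,-0.63,-3.33)→(-1.35,-1.55,-4.45) → open.

10.64 OPEN


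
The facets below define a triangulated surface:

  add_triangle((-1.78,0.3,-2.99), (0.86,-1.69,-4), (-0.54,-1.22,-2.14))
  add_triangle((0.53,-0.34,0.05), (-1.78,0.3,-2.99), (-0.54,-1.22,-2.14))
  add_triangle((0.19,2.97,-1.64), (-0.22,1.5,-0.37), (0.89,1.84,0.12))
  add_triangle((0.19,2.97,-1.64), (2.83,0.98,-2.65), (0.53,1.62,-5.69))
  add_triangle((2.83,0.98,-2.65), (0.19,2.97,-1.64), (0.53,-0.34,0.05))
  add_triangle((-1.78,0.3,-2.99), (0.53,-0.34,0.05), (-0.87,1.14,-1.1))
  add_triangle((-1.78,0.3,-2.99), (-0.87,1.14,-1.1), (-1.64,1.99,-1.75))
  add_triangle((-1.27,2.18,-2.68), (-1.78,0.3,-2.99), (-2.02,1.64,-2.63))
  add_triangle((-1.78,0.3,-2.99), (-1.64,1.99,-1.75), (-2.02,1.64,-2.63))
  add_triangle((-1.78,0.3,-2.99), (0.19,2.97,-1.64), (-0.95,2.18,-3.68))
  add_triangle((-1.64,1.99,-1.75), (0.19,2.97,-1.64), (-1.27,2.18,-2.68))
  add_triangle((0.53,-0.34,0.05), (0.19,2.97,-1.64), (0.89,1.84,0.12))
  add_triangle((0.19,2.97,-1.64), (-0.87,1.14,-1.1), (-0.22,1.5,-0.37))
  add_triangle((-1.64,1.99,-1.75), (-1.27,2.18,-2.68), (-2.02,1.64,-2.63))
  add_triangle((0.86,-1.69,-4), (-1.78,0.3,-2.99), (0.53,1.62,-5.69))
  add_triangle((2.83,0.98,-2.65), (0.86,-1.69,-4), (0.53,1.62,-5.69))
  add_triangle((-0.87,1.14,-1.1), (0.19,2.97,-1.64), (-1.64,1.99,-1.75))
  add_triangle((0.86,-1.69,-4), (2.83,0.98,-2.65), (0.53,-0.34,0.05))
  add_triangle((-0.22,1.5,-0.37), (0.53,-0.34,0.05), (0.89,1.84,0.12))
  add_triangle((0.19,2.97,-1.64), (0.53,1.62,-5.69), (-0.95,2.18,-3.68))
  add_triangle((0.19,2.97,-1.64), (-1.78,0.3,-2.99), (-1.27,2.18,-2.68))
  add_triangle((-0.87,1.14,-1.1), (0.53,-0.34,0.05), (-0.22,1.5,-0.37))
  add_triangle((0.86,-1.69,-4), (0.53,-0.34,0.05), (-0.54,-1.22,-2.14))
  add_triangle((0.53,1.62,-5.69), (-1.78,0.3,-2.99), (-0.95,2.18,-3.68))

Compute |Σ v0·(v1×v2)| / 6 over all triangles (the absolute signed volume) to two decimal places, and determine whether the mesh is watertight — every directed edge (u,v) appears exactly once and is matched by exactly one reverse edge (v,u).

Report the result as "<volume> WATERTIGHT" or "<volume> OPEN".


31.88 WATERTIGHT

Per-triangle v0·(v1×v2)/6:
  t1: +1.5525
  t2: -0.2351
  t3: +0.3529
  t4: +6.1238
  t5: +0.3873
  t6: -0.2208
  t7: -0.1124
  t8: +0.6559
  t9: -0.0006
  t10: +0.6822
  t11: +0.8371
  t12: +0.3629
  t13: +0.2875
  t14: +0.3766
  t15: +5.7771
  t16: +7.0341
  t17: -0.1077
  t18: +1.3011
  t19: -0.0787
  t20: +3.1087
  t21: +0.6558
  t22: -0.1042
  t23: +0.3546
  t24: +2.8862
Σ = +31.8768 → |volume| = 31.88

Directed edges: 72 total, each appears once with its reverse present → watertight.


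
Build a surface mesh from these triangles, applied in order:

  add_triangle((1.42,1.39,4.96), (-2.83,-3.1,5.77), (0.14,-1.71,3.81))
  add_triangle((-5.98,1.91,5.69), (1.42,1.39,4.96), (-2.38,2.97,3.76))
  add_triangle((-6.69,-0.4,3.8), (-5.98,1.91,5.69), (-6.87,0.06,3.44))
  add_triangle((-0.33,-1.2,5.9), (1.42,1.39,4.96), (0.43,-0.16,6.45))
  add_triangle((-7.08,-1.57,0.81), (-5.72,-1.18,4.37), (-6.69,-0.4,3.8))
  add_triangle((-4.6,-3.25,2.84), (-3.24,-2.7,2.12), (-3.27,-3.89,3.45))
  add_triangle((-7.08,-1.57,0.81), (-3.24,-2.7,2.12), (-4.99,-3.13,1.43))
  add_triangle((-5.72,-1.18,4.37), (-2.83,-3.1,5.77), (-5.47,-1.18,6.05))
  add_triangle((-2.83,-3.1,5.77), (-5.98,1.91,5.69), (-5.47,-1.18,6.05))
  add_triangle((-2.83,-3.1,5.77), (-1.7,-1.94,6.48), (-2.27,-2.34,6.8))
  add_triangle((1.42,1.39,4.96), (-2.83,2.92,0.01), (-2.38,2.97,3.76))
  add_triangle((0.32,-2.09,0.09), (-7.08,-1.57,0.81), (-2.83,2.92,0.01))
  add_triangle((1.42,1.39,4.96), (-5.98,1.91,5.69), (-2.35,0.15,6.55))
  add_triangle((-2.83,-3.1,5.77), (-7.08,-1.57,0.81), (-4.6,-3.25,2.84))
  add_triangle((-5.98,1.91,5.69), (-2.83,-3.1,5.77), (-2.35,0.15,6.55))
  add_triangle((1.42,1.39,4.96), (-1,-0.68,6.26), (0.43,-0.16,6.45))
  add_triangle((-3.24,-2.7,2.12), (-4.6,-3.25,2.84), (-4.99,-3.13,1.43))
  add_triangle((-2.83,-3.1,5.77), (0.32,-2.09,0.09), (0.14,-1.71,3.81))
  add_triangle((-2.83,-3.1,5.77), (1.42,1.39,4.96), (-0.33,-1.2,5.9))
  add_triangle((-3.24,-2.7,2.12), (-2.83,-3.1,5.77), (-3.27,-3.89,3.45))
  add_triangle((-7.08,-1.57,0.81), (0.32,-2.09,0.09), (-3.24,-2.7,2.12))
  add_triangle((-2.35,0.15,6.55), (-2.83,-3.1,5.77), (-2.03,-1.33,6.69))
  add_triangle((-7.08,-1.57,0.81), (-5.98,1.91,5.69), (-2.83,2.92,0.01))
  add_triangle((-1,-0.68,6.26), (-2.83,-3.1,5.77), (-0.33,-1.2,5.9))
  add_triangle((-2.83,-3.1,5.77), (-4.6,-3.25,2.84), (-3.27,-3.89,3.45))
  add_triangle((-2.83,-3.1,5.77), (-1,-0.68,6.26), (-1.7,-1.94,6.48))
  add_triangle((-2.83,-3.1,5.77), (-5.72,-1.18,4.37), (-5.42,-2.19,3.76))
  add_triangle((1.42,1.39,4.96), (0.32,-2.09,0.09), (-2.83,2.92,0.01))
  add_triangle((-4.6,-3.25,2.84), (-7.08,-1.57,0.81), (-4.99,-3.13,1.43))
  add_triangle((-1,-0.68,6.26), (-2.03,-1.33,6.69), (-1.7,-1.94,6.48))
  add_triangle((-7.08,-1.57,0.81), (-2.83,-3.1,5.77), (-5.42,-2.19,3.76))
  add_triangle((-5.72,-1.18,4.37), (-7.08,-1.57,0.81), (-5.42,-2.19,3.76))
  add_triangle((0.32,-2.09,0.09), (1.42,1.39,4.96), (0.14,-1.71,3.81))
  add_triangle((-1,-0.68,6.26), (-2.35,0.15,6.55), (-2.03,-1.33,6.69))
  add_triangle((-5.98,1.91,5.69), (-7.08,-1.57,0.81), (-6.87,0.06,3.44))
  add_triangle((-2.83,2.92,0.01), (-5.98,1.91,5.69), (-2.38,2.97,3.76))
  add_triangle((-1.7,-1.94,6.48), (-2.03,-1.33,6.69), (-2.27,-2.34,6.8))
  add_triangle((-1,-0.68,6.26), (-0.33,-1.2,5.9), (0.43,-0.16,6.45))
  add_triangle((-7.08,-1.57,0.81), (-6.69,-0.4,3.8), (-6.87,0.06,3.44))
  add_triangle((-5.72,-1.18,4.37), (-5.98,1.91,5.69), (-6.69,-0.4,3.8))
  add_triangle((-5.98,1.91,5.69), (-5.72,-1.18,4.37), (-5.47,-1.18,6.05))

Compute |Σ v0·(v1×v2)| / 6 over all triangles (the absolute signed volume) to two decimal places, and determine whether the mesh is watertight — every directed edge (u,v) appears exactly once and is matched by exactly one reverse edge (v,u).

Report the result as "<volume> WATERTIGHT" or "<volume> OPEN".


Per-triangle v0·(v1×v2)/6:
  t1: +6.5842
  t2: +11.1524
  t3: +2.3724
  t4: +0.0573
  t5: +4.4340
  t6: +0.3059
  t7: -2.1681
  t8: +4.3107
  t9: +5.6043
  t10: +0.2881
  t11: +3.8478
  t12: +0.2701
  t13: +11.7042
  t14: +7.5806
  t15: +15.3731
  t16: +1.6909
  t17: +0.4837
  t18: +4.0618
  t19: -2.6987
  t20: -1.9402
  t21: +4.1646
  t22: +2.5366
  t23: +22.1532
  t24: +2.6936
  t25: +3.6644
  t26: -0.7454
  t27: +4.6003
  t28: -4.2439
  t29: +3.2638
  t30: +0.8213
  t31: +2.8105
  t32: +4.6599
  t33: +2.3381
  t34: +1.6846
  t35: +0.7814
  t36: +8.9136
  t37: +0.4435
  t38: +1.1974
  t39: +2.2767
  t40: +4.9769
  t41: +5.6624
Σ = +147.9680 → |volume| = 147.97

Directed edges: 123 total; 9 unmatched, e.g. (-2.27,-2.34,6.8)→(-2.83,-3.1,5.77) → open.

147.97 OPEN


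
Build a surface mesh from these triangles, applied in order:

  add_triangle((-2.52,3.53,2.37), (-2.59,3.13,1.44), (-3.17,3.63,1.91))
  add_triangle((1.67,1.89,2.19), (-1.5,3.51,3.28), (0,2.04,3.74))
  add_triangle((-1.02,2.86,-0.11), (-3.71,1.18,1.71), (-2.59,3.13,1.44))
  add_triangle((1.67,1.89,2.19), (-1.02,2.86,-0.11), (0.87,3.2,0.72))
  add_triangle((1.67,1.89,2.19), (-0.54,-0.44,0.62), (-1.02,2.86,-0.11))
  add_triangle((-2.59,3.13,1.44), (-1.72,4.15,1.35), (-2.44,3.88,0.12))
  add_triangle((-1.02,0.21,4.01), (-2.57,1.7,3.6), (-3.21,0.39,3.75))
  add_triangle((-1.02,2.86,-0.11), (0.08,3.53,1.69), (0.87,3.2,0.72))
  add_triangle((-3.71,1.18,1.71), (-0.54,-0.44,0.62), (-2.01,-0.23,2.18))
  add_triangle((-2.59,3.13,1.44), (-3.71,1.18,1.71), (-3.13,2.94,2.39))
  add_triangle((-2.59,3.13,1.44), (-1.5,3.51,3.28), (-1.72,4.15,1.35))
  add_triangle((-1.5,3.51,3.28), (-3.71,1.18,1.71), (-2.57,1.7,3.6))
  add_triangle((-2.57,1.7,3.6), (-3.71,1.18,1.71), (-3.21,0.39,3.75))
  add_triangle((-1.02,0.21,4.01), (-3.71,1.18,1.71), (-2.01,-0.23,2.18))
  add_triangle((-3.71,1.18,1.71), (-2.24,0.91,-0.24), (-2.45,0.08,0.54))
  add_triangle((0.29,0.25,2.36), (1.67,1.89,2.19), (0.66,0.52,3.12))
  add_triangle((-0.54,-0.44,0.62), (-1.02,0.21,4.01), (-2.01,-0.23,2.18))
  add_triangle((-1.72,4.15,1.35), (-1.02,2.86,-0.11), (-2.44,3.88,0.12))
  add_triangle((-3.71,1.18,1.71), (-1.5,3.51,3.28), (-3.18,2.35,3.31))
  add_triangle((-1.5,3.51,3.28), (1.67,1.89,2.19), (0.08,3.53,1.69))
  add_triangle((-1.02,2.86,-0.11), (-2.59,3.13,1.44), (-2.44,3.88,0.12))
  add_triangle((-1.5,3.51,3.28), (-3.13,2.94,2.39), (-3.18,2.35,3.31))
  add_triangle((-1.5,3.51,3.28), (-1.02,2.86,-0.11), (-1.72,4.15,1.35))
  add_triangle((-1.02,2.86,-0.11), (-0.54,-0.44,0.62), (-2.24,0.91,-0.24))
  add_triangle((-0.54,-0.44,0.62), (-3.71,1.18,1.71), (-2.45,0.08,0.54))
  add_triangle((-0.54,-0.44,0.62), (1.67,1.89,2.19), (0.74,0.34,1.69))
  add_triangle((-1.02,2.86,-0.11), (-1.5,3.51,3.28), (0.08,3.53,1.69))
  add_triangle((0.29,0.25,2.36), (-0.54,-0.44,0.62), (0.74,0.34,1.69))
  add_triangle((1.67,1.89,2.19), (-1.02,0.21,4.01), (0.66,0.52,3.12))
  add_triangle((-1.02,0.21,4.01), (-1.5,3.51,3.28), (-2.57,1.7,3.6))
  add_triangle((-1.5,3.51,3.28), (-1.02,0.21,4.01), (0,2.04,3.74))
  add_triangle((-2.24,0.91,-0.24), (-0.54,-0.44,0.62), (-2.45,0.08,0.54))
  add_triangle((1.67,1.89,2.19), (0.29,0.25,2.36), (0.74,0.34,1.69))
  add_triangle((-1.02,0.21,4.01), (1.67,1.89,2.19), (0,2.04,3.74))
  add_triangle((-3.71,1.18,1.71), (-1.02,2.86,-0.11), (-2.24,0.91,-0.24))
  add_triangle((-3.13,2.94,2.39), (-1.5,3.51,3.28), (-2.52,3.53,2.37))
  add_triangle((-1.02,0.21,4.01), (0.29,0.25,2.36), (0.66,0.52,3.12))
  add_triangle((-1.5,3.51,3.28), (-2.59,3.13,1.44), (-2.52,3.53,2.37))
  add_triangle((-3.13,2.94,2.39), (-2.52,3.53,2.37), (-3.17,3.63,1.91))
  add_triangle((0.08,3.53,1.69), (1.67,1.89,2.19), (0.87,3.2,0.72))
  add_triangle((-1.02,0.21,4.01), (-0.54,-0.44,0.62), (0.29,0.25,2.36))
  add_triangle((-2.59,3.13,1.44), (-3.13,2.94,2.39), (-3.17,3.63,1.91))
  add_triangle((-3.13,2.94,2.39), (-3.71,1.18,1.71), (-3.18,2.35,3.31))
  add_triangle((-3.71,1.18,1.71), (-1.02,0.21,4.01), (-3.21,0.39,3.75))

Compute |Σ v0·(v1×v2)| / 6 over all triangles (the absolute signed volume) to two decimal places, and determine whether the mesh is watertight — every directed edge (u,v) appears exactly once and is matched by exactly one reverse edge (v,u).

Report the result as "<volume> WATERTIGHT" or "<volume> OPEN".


36.67 WATERTIGHT

Per-triangle v0·(v1×v2)/6:
  t1: +0.1149
  t2: +2.4417
  t3: +1.2133
  t4: -1.2272
  t5: -1.4255
  t6: +1.2640
  t7: +2.0650
  t8: +1.2123
  t9: +0.2747
  t10: +1.0549
  t11: +1.8987
  t12: +3.1171
  t13: +2.1815
  t14: +1.8140
  t15: +0.6221
  t16: -0.0760
  t17: +0.3717
  t18: +0.7292
  t19: -1.3161
  t20: +2.7256
  t21: -0.5965
  t22: +1.6758
  t23: +0.2120
  t24: -0.6187
  t25: +0.3833
  t26: -0.2182
  t27: +2.3956
  t28: +0.0669
  t29: +1.1939
  t30: +3.0183
  t31: +2.9429
  t32: -0.0341
  t33: +0.2585
  t34: +1.6161
  t35: +1.9241
  t36: +0.8064
  t37: +0.0894
  t38: +0.1982
  t39: +0.4615
  t40: +1.3803
  t41: +0.2488
  t42: -0.0027
  t43: +1.4334
  t44: -1.2204
Σ = +36.6706 → |volume| = 36.67

Directed edges: 132 total, each appears once with its reverse present → watertight.


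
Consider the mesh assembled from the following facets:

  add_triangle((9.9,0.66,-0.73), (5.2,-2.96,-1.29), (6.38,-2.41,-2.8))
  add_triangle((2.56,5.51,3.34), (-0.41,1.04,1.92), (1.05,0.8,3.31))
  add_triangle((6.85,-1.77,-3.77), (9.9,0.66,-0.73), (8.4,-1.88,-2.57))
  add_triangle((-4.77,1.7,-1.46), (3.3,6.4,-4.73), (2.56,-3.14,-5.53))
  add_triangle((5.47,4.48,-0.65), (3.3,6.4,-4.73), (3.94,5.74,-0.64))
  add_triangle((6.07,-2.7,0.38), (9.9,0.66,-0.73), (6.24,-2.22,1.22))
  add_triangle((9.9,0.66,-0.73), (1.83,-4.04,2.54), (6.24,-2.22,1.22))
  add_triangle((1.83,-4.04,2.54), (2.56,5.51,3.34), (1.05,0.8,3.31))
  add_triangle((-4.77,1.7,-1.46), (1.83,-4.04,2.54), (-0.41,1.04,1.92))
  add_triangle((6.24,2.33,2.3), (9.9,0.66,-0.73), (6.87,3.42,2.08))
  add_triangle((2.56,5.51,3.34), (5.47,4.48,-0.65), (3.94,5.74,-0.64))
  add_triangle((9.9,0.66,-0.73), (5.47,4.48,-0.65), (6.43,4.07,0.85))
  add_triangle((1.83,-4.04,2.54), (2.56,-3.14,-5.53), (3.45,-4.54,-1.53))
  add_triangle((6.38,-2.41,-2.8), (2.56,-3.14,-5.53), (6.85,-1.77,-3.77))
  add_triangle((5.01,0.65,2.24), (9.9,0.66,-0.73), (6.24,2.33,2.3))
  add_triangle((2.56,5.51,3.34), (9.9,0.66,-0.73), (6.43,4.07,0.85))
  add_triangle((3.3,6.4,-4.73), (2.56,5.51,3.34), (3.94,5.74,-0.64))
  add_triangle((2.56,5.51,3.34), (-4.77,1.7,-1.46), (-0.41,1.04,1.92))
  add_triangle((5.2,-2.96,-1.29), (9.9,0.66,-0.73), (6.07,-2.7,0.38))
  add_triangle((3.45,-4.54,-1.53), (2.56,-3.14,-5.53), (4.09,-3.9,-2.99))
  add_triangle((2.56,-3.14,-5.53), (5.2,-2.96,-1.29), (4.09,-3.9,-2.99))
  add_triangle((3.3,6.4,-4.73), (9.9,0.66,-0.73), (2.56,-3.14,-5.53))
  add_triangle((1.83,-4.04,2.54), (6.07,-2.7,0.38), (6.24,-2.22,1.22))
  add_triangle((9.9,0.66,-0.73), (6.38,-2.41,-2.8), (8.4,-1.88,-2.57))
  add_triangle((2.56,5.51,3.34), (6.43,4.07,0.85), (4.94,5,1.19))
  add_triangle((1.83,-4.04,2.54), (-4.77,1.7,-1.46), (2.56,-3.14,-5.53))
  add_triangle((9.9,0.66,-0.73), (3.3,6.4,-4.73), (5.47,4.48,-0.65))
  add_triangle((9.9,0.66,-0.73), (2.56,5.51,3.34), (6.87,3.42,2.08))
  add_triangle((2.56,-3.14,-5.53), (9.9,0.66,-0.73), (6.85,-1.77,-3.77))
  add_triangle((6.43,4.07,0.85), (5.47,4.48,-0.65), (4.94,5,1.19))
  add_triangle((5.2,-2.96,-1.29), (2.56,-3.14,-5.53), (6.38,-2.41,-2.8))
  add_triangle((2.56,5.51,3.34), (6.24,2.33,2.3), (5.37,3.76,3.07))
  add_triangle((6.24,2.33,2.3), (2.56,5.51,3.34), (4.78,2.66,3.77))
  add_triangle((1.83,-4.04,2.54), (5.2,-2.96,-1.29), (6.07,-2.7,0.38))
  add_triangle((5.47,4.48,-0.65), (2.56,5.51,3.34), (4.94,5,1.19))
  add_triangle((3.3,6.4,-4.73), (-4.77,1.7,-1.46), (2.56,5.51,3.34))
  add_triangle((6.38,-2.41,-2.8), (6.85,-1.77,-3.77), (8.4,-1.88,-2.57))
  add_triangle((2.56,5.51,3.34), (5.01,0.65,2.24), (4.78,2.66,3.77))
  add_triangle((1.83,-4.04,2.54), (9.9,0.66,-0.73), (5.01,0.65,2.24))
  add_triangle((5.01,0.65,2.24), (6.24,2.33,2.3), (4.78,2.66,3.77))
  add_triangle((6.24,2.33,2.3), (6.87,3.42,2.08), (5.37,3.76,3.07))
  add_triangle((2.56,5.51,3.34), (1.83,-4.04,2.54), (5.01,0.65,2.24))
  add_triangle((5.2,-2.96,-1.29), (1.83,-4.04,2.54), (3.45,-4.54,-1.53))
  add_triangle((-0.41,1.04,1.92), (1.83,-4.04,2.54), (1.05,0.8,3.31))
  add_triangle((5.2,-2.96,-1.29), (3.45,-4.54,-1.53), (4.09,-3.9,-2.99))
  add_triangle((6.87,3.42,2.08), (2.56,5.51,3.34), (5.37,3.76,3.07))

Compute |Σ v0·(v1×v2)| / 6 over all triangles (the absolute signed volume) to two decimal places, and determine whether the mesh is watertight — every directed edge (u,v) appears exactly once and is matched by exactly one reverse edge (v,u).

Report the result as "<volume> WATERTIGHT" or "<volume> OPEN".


Per-triangle v0·(v1×v2)/6:
  t1: +8.4689
  t2: +3.1206
  t3: +5.9780
  t4: +48.1921
  t5: +9.3594
  t6: +5.0073
  t7: +0.0965
  t8: +6.5096
  t9: +6.9161
  t10: +5.3209
  t11: +8.8839
  t12: +10.4732
  t13: +3.6826
  t14: +5.5953
  t15: +6.8017
  t16: +9.5361
  t17: +8.8308
  t18: +8.6272
  t19: +9.1594
  t20: +3.5907
  t21: +3.7873
  t22: +78.9734
  t23: +4.0701
  t24: -0.2533
  t25: +3.7870
  t26: +20.5106
  t27: +27.9507
  t28: +5.5413
  t29: +1.7889
  t30: +3.3419
  t31: +6.9580
  t32: -0.7922
  t33: +7.3300
  t34: +6.8600
  t35: +2.3600
  t36: +44.7049
  t37: +2.0207
  t38: -3.3202
  t39: +19.3144
  t40: +2.9075
  t41: +1.7949
  t42: +15.2854
  t43: +8.4363
  t44: +2.2909
  t45: +3.4920
  t46: +3.8122
Σ = +447.1027 → |volume| = 447.10

Directed edges: 138 total, each appears once with its reverse present → watertight.

447.10 WATERTIGHT
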